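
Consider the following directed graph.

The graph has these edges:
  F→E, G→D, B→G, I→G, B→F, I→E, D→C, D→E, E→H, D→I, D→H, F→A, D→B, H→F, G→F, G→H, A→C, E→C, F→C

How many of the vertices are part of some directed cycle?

7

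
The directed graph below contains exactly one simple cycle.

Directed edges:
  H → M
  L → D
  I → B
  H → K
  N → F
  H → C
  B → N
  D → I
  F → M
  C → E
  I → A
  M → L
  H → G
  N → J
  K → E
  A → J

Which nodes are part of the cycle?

B, D, F, I, L, M, N

DFS with gray/black marking from M:
M gray
  L gray
    D gray
      I gray
        A gray
          J gray
          J black
        A black
        B gray
          N gray
            N→J: J black — skip
            F gray
              F→M: M is gray → back edge
Back edge closes the cycle M → L → D → I → B → N → F → M; its vertices are {B, D, F, I, L, M, N}.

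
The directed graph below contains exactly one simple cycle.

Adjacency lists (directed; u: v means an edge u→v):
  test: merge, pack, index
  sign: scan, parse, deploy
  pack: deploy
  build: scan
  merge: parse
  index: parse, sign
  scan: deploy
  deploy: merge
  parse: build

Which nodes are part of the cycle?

scan, build, merge, parse, deploy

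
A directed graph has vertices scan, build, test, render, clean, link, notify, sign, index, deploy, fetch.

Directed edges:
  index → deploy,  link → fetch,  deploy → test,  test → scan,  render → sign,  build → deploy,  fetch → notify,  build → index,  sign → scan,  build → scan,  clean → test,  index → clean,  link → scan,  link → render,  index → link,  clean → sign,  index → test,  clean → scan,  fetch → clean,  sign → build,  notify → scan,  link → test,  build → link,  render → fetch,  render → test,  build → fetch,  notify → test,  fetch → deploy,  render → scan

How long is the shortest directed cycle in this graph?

For each vertex v, BFS finds the shortest path from v back to v.
The shortest such closed walk is build → index → clean → sign → build, length 4.

4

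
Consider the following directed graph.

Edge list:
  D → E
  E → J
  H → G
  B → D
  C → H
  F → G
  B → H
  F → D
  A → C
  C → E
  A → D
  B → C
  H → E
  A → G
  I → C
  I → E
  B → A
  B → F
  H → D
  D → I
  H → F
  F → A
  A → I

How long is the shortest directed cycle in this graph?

4

For each vertex v, BFS finds the shortest path from v back to v.
The shortest such closed walk is H → D → I → C → H, length 4.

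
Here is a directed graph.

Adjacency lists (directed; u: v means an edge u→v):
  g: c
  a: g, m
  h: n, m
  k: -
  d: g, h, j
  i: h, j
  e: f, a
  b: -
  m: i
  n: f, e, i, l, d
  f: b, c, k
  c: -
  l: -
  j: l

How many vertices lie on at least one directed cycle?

7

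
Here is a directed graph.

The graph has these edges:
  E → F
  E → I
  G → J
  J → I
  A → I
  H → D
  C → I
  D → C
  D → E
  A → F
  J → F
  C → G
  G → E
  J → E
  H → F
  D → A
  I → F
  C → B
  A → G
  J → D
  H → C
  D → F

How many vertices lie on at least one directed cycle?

A vertex is on a directed cycle iff it belongs to a strongly connected component of size ≥ 2 (or has a self-loop).
The vertices on cycles are {A, C, D, G, J} — 5 in total.

5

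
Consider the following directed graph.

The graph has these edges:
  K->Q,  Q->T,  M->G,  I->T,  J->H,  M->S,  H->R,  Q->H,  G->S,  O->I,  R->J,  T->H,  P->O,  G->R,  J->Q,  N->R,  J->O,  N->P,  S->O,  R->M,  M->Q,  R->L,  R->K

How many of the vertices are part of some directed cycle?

11

A vertex is on a directed cycle iff it belongs to a strongly connected component of size ≥ 2 (or has a self-loop).
The vertices on cycles are {G, H, I, J, K, M, O, Q, R, S, T} — 11 in total.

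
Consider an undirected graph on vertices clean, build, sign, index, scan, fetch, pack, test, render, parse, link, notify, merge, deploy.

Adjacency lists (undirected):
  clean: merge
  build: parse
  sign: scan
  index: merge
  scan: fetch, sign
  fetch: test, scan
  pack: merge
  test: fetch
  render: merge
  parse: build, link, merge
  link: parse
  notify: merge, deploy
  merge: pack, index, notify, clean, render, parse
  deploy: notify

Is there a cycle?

DFS, tracking each vertex's parent; an edge to a visited non-parent vertex closes a cycle.
Start from notify:
visit notify (parent –)
  visit merge (parent notify)
    visit pack (parent merge)
      pack–merge: parent, skip
    visit index (parent merge)
      index–merge: parent, skip
    merge–notify: parent, skip
    visit clean (parent merge)
      clean–merge: parent, skip
    visit render (parent merge)
      render–merge: parent, skip
    visit parse (parent merge)
      visit build (parent parse)
        build–parse: parent, skip
      visit link (parent parse)
        link–parse: parent, skip
      parse–merge: parent, skip
  visit deploy (parent notify)
    deploy–notify: parent, skip
visit sign (parent –)
  visit scan (parent sign)
    visit fetch (parent scan)
      visit test (parent fetch)
        test–fetch: parent, skip
      fetch–scan: parent, skip
    scan–sign: parent, skip
No non-parent visited neighbor found — the graph is a forest.

No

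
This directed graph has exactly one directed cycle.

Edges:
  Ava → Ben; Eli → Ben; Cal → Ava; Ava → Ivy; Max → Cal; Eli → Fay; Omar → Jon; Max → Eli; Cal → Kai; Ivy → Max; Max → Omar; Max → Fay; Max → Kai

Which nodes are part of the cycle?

Ava, Cal, Ivy, Max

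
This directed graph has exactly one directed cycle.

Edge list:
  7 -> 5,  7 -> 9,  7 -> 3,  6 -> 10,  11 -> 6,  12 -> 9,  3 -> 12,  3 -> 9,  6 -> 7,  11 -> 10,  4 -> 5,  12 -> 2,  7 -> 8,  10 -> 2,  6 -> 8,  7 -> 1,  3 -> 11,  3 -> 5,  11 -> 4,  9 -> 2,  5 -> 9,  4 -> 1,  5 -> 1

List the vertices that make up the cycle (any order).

3, 6, 7, 11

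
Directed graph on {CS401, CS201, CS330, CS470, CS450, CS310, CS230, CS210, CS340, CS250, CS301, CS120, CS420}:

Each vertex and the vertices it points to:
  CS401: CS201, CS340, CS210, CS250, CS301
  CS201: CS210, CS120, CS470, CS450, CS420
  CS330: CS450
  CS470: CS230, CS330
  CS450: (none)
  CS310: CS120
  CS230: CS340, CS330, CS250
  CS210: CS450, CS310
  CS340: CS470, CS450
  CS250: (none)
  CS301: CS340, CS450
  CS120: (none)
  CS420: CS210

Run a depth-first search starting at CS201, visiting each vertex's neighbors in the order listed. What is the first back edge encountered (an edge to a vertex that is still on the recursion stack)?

CS340→CS470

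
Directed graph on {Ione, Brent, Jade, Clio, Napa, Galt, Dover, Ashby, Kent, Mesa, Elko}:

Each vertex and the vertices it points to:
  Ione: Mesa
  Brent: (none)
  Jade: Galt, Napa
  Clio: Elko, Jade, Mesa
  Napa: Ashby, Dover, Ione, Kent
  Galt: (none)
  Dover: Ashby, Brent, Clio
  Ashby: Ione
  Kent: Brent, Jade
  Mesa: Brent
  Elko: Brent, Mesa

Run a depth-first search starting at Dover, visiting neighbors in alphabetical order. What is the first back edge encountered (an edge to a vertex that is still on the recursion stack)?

Napa->Dover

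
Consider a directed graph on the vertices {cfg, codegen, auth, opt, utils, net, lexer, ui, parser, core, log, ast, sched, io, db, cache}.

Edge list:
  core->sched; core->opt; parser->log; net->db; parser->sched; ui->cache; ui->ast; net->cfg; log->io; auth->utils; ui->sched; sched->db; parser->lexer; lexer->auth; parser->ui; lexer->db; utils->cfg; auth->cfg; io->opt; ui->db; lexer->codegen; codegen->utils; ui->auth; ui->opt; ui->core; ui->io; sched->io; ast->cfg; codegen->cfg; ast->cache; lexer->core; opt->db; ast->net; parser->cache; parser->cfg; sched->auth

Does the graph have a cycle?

No

DFS with white/gray/black marking, starting from ui:
ui gray
  io gray
    opt gray
      db gray
      db black
    opt black
  io black
  ui→db: db black — skip
  ui→opt: opt black — skip
  cache gray
  cache black
  core gray
    sched gray
      sched→io: io black — skip
      sched→db: db black — skip
      auth gray
        cfg gray
        cfg black
        utils gray
          utils→cfg: cfg black — skip
        utils black
      auth black
    sched black
    core→opt: opt black — skip
  core black
  ui→sched: sched black — skip
  ast gray
    net gray
      net→db: db black — skip
      net→cfg: cfg black — skip
    net black
    ast→cache: cache black — skip
    ast→cfg: cfg black — skip
  ast black
  ui→auth: auth black — skip
ui black
codegen gray
  codegen→cfg: cfg black — skip
  codegen→utils: utils black — skip
codegen black
lexer gray
  lexer→db: db black — skip
  lexer→auth: auth black — skip
  lexer→codegen: codegen black — skip
  lexer→core: core black — skip
lexer black
parser gray
  parser→sched: sched black — skip
  parser→cfg: cfg black — skip
  parser→cache: cache black — skip
  log gray
    log→io: io black — skip
  log black
  parser→ui: ui black — skip
  parser→lexer: lexer black — skip
parser black
Every edge goes to a white or black vertex — no back edge, so the graph is acyclic.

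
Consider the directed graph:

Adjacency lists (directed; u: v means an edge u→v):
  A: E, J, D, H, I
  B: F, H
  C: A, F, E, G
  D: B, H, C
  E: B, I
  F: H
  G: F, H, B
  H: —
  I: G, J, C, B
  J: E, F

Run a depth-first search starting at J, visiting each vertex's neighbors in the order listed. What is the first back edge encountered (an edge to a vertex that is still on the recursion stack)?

DFS from J (visiting each vertex's neighbors in the order listed); mark gray on enter, black on exit:
J gray
  E gray
    B gray
      F gray
        H gray
        H black
      F black
      B→H: H black — skip
    B black
    I gray
      G gray
        G→F: F black — skip
        G→H: H black — skip
        G→B: B black — skip
      G black
      I→J: J is gray → back edge
First back edge: I → J.

I->J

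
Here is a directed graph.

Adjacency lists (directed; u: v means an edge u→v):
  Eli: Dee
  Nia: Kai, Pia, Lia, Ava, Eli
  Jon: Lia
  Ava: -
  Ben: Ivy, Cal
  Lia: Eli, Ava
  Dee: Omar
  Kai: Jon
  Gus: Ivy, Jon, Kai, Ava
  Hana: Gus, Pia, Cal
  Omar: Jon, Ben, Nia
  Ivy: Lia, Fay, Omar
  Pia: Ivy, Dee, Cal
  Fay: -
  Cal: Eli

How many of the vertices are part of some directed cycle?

11

A vertex is on a directed cycle iff it belongs to a strongly connected component of size ≥ 2 (or has a self-loop).
The vertices on cycles are {Ben, Cal, Dee, Eli, Ivy, Jon, Kai, Lia, Nia, Pia, Omar} — 11 in total.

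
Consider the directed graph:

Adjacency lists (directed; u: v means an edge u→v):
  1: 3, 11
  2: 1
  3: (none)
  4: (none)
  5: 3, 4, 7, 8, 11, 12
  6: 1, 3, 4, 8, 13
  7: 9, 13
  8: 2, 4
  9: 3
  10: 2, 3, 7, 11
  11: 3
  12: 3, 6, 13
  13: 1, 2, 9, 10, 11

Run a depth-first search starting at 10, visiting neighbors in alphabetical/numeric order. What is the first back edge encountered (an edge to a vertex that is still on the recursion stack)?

13->10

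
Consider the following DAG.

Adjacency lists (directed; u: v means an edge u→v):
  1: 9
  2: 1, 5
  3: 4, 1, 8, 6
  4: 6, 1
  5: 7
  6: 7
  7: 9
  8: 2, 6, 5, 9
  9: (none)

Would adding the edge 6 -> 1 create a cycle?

No

Adding 6→1 creates a cycle iff 1 can already reach 6.
Explore from 1: no path reaches 6. The graph stays acyclic.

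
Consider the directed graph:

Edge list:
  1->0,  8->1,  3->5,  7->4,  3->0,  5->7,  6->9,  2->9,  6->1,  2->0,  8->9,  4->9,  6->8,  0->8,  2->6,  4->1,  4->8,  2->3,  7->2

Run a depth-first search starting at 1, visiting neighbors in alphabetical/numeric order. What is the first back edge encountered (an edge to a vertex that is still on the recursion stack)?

8->1

DFS from 1 (visiting neighbors in alphabetical/numeric order); mark gray on enter, black on exit:
1 gray
  0 gray
    8 gray
      8→1: 1 is gray → back edge
First back edge: 8 → 1.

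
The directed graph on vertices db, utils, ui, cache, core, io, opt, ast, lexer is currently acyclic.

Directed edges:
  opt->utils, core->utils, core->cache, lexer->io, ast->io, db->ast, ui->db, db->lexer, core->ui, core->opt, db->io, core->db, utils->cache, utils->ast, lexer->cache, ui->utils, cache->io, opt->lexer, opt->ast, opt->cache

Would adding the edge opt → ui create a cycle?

No

Adding opt→ui creates a cycle iff ui can already reach opt.
Explore from ui: no path reaches opt. The graph stays acyclic.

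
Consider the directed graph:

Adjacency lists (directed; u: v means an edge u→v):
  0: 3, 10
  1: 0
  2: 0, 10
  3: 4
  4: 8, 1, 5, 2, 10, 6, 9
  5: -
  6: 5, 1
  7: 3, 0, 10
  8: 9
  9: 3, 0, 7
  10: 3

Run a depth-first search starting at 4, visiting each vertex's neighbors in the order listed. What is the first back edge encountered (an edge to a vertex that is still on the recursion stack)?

DFS from 4 (visiting each vertex's neighbors in the order listed); mark gray on enter, black on exit:
4 gray
  8 gray
    9 gray
      3 gray
        3→4: 4 is gray → back edge
First back edge: 3 → 4.

3→4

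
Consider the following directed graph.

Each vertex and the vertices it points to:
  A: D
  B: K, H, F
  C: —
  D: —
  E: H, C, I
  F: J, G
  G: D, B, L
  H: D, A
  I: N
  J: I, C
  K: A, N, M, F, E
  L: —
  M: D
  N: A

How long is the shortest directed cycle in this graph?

3

For each vertex v, BFS finds the shortest path from v back to v.
The shortest such closed walk is F → G → B → F, length 3.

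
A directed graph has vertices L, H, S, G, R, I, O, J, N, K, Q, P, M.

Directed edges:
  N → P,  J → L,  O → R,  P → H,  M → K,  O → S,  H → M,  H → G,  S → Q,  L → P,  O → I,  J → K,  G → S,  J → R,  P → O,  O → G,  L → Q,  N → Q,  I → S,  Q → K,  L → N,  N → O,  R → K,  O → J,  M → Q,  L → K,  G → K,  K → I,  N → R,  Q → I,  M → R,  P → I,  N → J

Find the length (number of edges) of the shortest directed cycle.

For each vertex v, BFS finds the shortest path from v back to v.
The shortest such closed walk is N → J → L → N, length 3.

3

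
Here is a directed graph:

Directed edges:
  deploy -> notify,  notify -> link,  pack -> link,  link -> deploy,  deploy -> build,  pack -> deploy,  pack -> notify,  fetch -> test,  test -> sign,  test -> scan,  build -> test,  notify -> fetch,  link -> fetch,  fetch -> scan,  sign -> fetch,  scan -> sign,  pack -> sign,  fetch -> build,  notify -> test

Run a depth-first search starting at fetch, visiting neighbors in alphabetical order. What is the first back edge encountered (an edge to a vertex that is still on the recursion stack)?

sign->fetch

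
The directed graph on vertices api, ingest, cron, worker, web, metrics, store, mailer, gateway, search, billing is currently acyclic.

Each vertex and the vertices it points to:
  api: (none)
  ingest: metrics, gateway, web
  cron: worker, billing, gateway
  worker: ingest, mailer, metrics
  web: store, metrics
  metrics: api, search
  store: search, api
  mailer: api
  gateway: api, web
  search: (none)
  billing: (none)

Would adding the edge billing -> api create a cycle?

Adding billing→api creates a cycle iff api can already reach billing.
Explore from api: no path reaches billing. The graph stays acyclic.

No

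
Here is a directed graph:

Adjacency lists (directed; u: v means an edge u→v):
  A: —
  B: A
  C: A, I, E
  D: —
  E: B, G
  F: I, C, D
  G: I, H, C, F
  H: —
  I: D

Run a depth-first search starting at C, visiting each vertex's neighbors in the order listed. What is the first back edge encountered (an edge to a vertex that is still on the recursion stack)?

G->C

DFS from C (visiting each vertex's neighbors in the order listed); mark gray on enter, black on exit:
C gray
  A gray
  A black
  I gray
    D gray
    D black
  I black
  E gray
    B gray
      B→A: A black — skip
    B black
    G gray
      G→I: I black — skip
      H gray
      H black
      G→C: C is gray → back edge
First back edge: G → C.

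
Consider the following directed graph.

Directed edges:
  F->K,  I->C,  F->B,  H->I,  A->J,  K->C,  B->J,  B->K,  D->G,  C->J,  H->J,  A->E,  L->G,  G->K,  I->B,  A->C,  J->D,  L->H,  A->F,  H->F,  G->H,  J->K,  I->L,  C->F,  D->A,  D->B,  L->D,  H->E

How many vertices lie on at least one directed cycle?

11

A vertex is on a directed cycle iff it belongs to a strongly connected component of size ≥ 2 (or has a self-loop).
The vertices on cycles are {A, B, C, D, F, G, H, I, J, K, L} — 11 in total.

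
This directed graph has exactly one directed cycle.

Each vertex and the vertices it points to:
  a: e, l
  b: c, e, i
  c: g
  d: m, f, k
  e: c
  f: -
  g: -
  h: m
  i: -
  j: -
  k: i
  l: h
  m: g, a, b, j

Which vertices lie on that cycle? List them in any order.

a, h, l, m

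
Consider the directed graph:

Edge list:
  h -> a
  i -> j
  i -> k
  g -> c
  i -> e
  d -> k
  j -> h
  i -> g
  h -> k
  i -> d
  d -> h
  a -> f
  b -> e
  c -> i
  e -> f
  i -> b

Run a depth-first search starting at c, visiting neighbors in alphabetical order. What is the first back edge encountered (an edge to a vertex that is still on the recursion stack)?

DFS from c (visiting neighbors in alphabetical order); mark gray on enter, black on exit:
c gray
  i gray
    b gray
      e gray
        f gray
        f black
      e black
    b black
    d gray
      h gray
        a gray
          a→f: f black — skip
        a black
        k gray
        k black
      h black
      d→k: k black — skip
    d black
    i→e: e black — skip
    g gray
      g→c: c is gray → back edge
First back edge: g → c.

g->c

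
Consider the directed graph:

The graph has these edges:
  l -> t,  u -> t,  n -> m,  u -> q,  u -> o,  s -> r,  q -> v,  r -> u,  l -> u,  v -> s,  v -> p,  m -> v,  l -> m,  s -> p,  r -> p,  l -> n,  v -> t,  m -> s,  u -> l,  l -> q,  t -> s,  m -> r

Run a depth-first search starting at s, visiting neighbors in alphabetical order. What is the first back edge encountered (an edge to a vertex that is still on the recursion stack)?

m→r

DFS from s (visiting neighbors in alphabetical order); mark gray on enter, black on exit:
s gray
  p gray
  p black
  r gray
    r→p: p black — skip
    u gray
      l gray
        m gray
          m→r: r is gray → back edge
First back edge: m → r.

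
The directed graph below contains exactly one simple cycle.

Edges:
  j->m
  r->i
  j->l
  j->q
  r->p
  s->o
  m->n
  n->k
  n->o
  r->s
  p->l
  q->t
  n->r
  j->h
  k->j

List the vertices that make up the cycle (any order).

j, k, m, n

DFS with gray/black marking from n:
n gray
  o gray
  o black
  k gray
    j gray
      q gray
        t gray
        t black
      q black
      m gray
        m→n: n is gray → back edge
Back edge closes the cycle n → k → j → m → n; its vertices are {j, k, m, n}.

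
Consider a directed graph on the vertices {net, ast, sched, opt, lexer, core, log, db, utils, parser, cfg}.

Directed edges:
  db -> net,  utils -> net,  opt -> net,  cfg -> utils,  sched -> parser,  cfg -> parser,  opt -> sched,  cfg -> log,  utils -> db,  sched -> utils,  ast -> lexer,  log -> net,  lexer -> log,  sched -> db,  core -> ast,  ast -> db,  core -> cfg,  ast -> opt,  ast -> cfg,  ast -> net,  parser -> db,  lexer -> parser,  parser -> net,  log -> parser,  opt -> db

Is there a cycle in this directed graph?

DFS with white/gray/black marking, starting from log:
log gray
  parser gray
    db gray
      net gray
      net black
    db black
    parser→net: net black — skip
  parser black
  log→net: net black — skip
log black
ast gray
  ast→net: net black — skip
  lexer gray
    lexer→parser: parser black — skip
    lexer→log: log black — skip
  lexer black
  ast→db: db black — skip
  opt gray
    opt→db: db black — skip
    opt→net: net black — skip
    sched gray
      utils gray
        utils→net: net black — skip
        utils→db: db black — skip
      utils black
      sched→db: db black — skip
      sched→parser: parser black — skip
    sched black
  opt black
  cfg gray
    cfg→utils: utils black — skip
    cfg→parser: parser black — skip
    cfg→log: log black — skip
  cfg black
ast black
core gray
  core→cfg: cfg black — skip
  core→ast: ast black — skip
core black
Every edge goes to a white or black vertex — no back edge, so the graph is acyclic.

No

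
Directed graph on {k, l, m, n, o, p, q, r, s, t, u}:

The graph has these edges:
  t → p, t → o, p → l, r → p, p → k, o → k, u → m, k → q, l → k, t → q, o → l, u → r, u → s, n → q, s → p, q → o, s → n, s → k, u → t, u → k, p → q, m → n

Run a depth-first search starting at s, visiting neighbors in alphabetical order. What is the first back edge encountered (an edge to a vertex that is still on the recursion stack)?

o→k

DFS from s (visiting neighbors in alphabetical order); mark gray on enter, black on exit:
s gray
  k gray
    q gray
      o gray
        o→k: k is gray → back edge
First back edge: o → k.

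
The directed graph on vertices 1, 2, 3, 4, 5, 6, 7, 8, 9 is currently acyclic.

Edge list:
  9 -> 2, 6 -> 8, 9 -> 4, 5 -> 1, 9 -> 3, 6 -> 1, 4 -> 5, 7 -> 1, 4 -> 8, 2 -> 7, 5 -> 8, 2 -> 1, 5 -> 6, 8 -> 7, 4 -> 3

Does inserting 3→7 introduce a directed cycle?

No

Adding 3→7 creates a cycle iff 7 can already reach 3.
Explore from 7: no path reaches 3. The graph stays acyclic.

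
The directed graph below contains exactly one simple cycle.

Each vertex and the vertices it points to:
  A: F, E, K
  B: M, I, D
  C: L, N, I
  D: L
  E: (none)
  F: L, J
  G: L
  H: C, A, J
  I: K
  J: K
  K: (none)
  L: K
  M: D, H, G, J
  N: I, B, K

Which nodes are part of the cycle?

DFS with gray/black marking from B:
B gray
  M gray
    D gray
      L gray
        K gray
        K black
      L black
    D black
    H gray
      C gray
        C→L: L black — skip
        N gray
          I gray
            I→K: K black — skip
          I black
          N→B: B is gray → back edge
Back edge closes the cycle B → M → H → C → N → B; its vertices are {B, C, H, M, N}.

B, C, H, M, N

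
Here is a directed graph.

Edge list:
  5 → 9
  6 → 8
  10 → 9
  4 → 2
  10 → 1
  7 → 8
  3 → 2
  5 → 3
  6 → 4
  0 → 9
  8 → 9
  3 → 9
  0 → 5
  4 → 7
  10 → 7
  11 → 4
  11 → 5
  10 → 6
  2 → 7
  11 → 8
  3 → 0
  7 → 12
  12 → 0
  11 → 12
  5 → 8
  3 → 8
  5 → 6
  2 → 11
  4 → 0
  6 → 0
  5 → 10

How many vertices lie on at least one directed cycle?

A vertex is on a directed cycle iff it belongs to a strongly connected component of size ≥ 2 (or has a self-loop).
The vertices on cycles are {0, 2, 3, 4, 5, 6, 7, 10, 11, 12} — 10 in total.

10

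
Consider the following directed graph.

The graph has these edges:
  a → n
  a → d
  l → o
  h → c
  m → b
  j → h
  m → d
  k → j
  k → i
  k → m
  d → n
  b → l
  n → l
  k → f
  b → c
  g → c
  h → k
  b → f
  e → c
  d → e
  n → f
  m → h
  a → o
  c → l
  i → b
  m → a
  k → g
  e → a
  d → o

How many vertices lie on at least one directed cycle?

A vertex is on a directed cycle iff it belongs to a strongly connected component of size ≥ 2 (or has a self-loop).
The vertices on cycles are {a, d, e, h, j, k, m} — 7 in total.

7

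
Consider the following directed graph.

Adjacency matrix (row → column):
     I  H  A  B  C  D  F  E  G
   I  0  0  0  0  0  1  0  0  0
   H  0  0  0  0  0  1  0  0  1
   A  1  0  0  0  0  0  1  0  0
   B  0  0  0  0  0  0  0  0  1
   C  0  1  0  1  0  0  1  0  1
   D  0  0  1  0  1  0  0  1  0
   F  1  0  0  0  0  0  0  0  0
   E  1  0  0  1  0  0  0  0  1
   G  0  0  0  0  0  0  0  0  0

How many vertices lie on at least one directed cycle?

7

A vertex is on a directed cycle iff it belongs to a strongly connected component of size ≥ 2 (or has a self-loop).
The vertices on cycles are {A, C, D, E, F, H, I} — 7 in total.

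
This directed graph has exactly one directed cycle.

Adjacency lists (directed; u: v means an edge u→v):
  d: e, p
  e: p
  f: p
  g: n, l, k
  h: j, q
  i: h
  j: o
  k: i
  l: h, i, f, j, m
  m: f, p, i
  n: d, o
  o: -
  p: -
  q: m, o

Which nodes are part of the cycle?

DFS with gray/black marking from m:
m gray
  f gray
    p gray
    p black
  f black
  m→p: p black — skip
  i gray
    h gray
      j gray
        o gray
        o black
      j black
      q gray
        q→m: m is gray → back edge
Back edge closes the cycle m → i → h → q → m; its vertices are {h, i, m, q}.

h, i, m, q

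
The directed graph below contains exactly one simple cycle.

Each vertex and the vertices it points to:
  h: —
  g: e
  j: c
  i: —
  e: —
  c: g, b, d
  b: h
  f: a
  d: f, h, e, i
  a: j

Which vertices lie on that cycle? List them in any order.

DFS with gray/black marking from a:
a gray
  j gray
    c gray
      g gray
        e gray
        e black
      g black
      b gray
        h gray
        h black
      b black
      d gray
        f gray
          f→a: a is gray → back edge
Back edge closes the cycle a → j → c → d → f → a; its vertices are {a, c, d, f, j}.

a, c, d, f, j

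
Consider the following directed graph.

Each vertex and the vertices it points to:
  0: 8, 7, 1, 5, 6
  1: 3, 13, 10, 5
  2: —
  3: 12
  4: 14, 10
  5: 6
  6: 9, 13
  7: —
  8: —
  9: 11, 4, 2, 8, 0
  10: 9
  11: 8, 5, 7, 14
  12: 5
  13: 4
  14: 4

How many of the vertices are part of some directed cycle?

12

A vertex is on a directed cycle iff it belongs to a strongly connected component of size ≥ 2 (or has a self-loop).
The vertices on cycles are {0, 1, 3, 4, 5, 6, 9, 10, 11, 12, 13, 14} — 12 in total.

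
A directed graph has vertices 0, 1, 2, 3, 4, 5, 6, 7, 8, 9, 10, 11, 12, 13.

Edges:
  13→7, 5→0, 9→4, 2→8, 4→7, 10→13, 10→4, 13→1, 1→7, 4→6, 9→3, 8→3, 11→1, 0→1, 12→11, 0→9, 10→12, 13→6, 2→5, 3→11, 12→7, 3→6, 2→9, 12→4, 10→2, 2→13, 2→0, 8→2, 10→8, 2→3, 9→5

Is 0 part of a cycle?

Yes

0 is on a cycle iff 0 can reach itself via ≥1 edge.
0 → 9 → 5 → 0 — yes.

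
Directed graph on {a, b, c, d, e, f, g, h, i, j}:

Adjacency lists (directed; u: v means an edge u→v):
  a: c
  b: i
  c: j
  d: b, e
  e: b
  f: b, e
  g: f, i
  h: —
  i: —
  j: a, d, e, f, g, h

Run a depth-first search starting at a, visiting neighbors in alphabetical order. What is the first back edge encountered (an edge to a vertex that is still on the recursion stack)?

DFS from a (visiting neighbors in alphabetical order); mark gray on enter, black on exit:
a gray
  c gray
    j gray
      j→a: a is gray → back edge
First back edge: j → a.

j→a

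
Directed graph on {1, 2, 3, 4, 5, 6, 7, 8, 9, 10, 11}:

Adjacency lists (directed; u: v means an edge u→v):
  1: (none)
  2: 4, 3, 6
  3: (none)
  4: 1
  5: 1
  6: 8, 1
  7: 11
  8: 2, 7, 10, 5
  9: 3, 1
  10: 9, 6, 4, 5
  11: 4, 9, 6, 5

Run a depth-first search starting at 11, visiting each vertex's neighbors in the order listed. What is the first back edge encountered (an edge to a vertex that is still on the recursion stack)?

2→6

DFS from 11 (visiting each vertex's neighbors in the order listed); mark gray on enter, black on exit:
11 gray
  4 gray
    1 gray
    1 black
  4 black
  9 gray
    3 gray
    3 black
    9→1: 1 black — skip
  9 black
  6 gray
    8 gray
      2 gray
        2→4: 4 black — skip
        2→3: 3 black — skip
        2→6: 6 is gray → back edge
First back edge: 2 → 6.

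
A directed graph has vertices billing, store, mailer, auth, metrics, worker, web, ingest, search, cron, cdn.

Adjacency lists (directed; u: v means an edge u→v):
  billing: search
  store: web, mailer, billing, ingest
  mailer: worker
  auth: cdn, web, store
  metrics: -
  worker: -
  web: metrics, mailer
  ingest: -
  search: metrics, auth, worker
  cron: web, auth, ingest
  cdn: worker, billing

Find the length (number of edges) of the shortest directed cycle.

For each vertex v, BFS finds the shortest path from v back to v.
The shortest such closed walk is auth → cdn → billing → search → auth, length 4.

4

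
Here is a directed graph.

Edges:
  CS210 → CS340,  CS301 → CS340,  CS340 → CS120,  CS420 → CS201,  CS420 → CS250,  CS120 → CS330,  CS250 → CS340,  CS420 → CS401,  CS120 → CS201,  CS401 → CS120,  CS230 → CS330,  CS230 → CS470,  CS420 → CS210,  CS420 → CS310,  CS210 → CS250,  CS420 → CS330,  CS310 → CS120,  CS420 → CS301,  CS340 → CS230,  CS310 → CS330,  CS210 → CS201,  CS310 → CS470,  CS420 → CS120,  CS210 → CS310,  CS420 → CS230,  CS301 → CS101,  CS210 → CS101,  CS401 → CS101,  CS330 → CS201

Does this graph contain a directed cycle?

DFS with white/gray/black marking, starting from CS250:
CS250 gray
  CS340 gray
    CS120 gray
      CS330 gray
        CS201 gray
        CS201 black
      CS330 black
      CS120→CS201: CS201 black — skip
    CS120 black
    CS230 gray
      CS230→CS330: CS330 black — skip
      CS470 gray
      CS470 black
    CS230 black
  CS340 black
CS250 black
CS301 gray
  CS301→CS340: CS340 black — skip
  CS101 gray
  CS101 black
CS301 black
CS210 gray
  CS210→CS201: CS201 black — skip
  CS310 gray
    CS310→CS470: CS470 black — skip
    CS310→CS120: CS120 black — skip
    CS310→CS330: CS330 black — skip
  CS310 black
  CS210→CS101: CS101 black — skip
  CS210→CS250: CS250 black — skip
  CS210→CS340: CS340 black — skip
CS210 black
CS401 gray
  CS401→CS120: CS120 black — skip
  CS401→CS101: CS101 black — skip
CS401 black
CS420 gray
  CS420→CS201: CS201 black — skip
  CS420→CS210: CS210 black — skip
  CS420→CS250: CS250 black — skip
  CS420→CS401: CS401 black — skip
  CS420→CS230: CS230 black — skip
  CS420→CS120: CS120 black — skip
  CS420→CS301: CS301 black — skip
  CS420→CS310: CS310 black — skip
  CS420→CS330: CS330 black — skip
CS420 black
Every edge goes to a white or black vertex — no back edge, so the graph is acyclic.

No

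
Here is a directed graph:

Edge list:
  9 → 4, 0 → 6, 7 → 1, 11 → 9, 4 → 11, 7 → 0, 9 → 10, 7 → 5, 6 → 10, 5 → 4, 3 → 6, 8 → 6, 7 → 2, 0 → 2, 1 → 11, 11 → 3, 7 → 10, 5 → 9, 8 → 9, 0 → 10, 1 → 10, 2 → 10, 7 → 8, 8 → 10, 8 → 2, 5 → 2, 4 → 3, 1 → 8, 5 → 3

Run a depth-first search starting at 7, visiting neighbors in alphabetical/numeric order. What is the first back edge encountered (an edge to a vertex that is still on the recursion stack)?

11->9

DFS from 7 (visiting neighbors in alphabetical/numeric order); mark gray on enter, black on exit:
7 gray
  0 gray
    2 gray
      10 gray
      10 black
    2 black
    6 gray
      6→10: 10 black — skip
    6 black
    0→10: 10 black — skip
  0 black
  1 gray
    8 gray
      8→2: 2 black — skip
      8→6: 6 black — skip
      9 gray
        4 gray
          3 gray
            3→6: 6 black — skip
          3 black
          11 gray
            11→3: 3 black — skip
            11→9: 9 is gray → back edge
First back edge: 11 → 9.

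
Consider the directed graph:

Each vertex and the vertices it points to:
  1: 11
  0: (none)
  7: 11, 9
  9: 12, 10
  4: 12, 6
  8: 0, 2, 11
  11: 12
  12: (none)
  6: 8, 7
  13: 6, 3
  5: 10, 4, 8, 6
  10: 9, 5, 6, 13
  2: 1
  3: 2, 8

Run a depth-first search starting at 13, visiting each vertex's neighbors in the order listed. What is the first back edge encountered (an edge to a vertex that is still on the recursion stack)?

DFS from 13 (visiting each vertex's neighbors in the order listed); mark gray on enter, black on exit:
13 gray
  6 gray
    8 gray
      0 gray
      0 black
      2 gray
        1 gray
          11 gray
            12 gray
            12 black
          11 black
        1 black
      2 black
      8→11: 11 black — skip
    8 black
    7 gray
      7→11: 11 black — skip
      9 gray
        9→12: 12 black — skip
        10 gray
          10→9: 9 is gray → back edge
First back edge: 10 → 9.

10→9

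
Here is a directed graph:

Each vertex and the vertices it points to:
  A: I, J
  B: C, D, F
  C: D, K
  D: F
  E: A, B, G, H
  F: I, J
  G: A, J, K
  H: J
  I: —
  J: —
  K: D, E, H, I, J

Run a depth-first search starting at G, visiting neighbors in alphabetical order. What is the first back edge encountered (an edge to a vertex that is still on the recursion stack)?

C→K

DFS from G (visiting neighbors in alphabetical order); mark gray on enter, black on exit:
G gray
  A gray
    I gray
    I black
    J gray
    J black
  A black
  G→J: J black — skip
  K gray
    D gray
      F gray
        F→I: I black — skip
        F→J: J black — skip
      F black
    D black
    E gray
      E→A: A black — skip
      B gray
        C gray
          C→D: D black — skip
          C→K: K is gray → back edge
First back edge: C → K.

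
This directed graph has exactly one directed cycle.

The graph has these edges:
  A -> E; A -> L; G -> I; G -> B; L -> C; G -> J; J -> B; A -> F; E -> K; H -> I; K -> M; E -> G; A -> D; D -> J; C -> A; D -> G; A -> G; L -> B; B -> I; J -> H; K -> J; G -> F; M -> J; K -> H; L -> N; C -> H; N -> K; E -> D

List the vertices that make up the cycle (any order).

DFS with gray/black marking from C:
C gray
  A gray
    L gray
      N gray
        K gray
          J gray
            H gray
              I gray
              I black
            H black
            B gray
              B→I: I black — skip
            B black
          J black
          K→H: H black — skip
          M gray
            M→J: J black — skip
          M black
        K black
      N black
      L→B: B black — skip
      L→C: C is gray → back edge
Back edge closes the cycle C → A → L → C; its vertices are {A, C, L}.

A, C, L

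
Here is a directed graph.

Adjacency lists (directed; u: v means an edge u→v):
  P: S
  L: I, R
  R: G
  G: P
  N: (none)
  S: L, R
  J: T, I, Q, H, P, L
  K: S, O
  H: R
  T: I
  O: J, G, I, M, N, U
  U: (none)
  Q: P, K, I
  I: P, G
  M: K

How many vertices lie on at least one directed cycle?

A vertex is on a directed cycle iff it belongs to a strongly connected component of size ≥ 2 (or has a self-loop).
The vertices on cycles are {G, I, J, K, L, M, O, P, Q, R, S} — 11 in total.

11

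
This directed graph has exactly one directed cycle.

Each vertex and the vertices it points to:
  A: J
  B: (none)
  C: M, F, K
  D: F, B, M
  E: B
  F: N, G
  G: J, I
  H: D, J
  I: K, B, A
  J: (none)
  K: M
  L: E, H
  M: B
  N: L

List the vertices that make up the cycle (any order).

DFS with gray/black marking from F:
F gray
  N gray
    L gray
      E gray
        B gray
        B black
      E black
      H gray
        D gray
          D→F: F is gray → back edge
Back edge closes the cycle F → N → L → H → D → F; its vertices are {D, F, H, L, N}.

D, F, H, L, N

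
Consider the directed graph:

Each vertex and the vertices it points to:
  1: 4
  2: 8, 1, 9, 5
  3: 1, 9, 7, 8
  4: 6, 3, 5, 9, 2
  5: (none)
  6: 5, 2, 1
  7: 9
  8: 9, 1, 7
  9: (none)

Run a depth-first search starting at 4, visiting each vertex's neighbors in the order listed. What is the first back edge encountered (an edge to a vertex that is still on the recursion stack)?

1->4

DFS from 4 (visiting each vertex's neighbors in the order listed); mark gray on enter, black on exit:
4 gray
  6 gray
    5 gray
    5 black
    2 gray
      8 gray
        9 gray
        9 black
        1 gray
          1→4: 4 is gray → back edge
First back edge: 1 → 4.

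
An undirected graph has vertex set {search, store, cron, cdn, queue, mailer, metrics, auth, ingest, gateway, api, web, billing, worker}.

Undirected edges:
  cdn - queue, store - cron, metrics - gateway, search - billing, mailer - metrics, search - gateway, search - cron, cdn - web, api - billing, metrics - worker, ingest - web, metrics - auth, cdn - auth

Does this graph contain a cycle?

DFS, tracking each vertex's parent; an edge to a visited non-parent vertex closes a cycle.
Start from store:
visit store (parent –)
  visit cron (parent store)
    cron–store: parent, skip
    visit search (parent cron)
      visit billing (parent search)
        billing–search: parent, skip
        visit api (parent billing)
          api–billing: parent, skip
      search–cron: parent, skip
      visit gateway (parent search)
        visit metrics (parent gateway)
          visit auth (parent metrics)
            visit cdn (parent auth)
              cdn–auth: parent, skip
              visit web (parent cdn)
                web–cdn: parent, skip
                visit ingest (parent web)
                  ingest–web: parent, skip
              visit queue (parent cdn)
                queue–cdn: parent, skip
            auth–metrics: parent, skip
          visit mailer (parent metrics)
            mailer–metrics: parent, skip
          metrics–gateway: parent, skip
          visit worker (parent metrics)
            worker–metrics: parent, skip
        gateway–search: parent, skip
No non-parent visited neighbor found — the graph is a forest.

No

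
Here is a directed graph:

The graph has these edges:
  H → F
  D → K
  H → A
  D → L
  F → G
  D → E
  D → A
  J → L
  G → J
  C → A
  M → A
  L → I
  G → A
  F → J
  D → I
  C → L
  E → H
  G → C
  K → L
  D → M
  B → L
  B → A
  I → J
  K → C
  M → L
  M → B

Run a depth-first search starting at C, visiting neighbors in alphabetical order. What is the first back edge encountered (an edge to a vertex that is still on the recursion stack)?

J->L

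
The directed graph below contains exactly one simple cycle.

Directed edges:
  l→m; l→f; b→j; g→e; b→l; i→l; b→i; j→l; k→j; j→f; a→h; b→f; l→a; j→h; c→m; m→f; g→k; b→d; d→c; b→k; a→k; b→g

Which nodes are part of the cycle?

DFS with gray/black marking from j:
j gray
  f gray
  f black
  l gray
    l→f: f black — skip
    a gray
      k gray
        k→j: j is gray → back edge
Back edge closes the cycle j → l → a → k → j; its vertices are {a, j, k, l}.

a, j, k, l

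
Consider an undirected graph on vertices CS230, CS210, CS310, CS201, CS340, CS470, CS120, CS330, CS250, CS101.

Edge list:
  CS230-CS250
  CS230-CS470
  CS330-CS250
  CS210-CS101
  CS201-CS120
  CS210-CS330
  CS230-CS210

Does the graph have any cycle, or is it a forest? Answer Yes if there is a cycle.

Yes

DFS, tracking each vertex's parent; an edge to a visited non-parent vertex closes a cycle.
Start from CS330:
visit CS330 (parent –)
  visit CS210 (parent CS330)
    visit CS230 (parent CS210)
      CS230–CS210: parent, skip
      visit CS470 (parent CS230)
        CS470–CS230: parent, skip
      visit CS250 (parent CS230)
        CS250–CS230: parent, skip
        CS250–CS330: CS330 visited and ≠ parent → cycle
Cycle: CS330 – CS210 – CS230 – CS250 – CS330.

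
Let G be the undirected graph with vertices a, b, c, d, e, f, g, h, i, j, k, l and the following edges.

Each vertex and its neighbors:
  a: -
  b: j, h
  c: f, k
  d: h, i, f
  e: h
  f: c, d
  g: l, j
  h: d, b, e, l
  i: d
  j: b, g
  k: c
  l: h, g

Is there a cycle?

Yes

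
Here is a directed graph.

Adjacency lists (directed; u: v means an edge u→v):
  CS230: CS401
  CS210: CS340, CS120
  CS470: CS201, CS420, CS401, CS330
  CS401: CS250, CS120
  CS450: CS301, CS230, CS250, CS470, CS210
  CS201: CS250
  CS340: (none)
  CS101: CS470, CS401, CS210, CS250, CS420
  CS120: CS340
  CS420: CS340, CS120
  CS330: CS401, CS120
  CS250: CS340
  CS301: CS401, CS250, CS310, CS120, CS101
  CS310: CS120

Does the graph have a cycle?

No

DFS with white/gray/black marking, starting from CS201:
CS201 gray
  CS250 gray
    CS340 gray
    CS340 black
  CS250 black
CS201 black
CS230 gray
  CS401 gray
    CS401→CS250: CS250 black — skip
    CS120 gray
      CS120→CS340: CS340 black — skip
    CS120 black
  CS401 black
CS230 black
CS210 gray
  CS210→CS340: CS340 black — skip
  CS210→CS120: CS120 black — skip
CS210 black
CS470 gray
  CS470→CS201: CS201 black — skip
  CS420 gray
    CS420→CS340: CS340 black — skip
    CS420→CS120: CS120 black — skip
  CS420 black
  CS470→CS401: CS401 black — skip
  CS330 gray
    CS330→CS401: CS401 black — skip
    CS330→CS120: CS120 black — skip
  CS330 black
CS470 black
CS450 gray
  CS301 gray
    CS301→CS401: CS401 black — skip
    CS301→CS250: CS250 black — skip
    CS310 gray
      CS310→CS120: CS120 black — skip
    CS310 black
    CS301→CS120: CS120 black — skip
    CS101 gray
      CS101→CS470: CS470 black — skip
      CS101→CS401: CS401 black — skip
      CS101→CS210: CS210 black — skip
      CS101→CS250: CS250 black — skip
      CS101→CS420: CS420 black — skip
    CS101 black
  CS301 black
  CS450→CS230: CS230 black — skip
  CS450→CS250: CS250 black — skip
  CS450→CS470: CS470 black — skip
  CS450→CS210: CS210 black — skip
CS450 black
Every edge goes to a white or black vertex — no back edge, so the graph is acyclic.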